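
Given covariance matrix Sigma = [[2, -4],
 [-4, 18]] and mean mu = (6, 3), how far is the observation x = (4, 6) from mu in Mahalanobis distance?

Step 1 — centre the observation: (x - mu) = (-2, 3).

Step 2 — invert Sigma. det(Sigma) = 2·18 - (-4)² = 20.
  Sigma^{-1} = (1/det) · [[d, -b], [-b, a]] = [[0.9, 0.2],
 [0.2, 0.1]].

Step 3 — form the quadratic (x - mu)^T · Sigma^{-1} · (x - mu):
  Sigma^{-1} · (x - mu) = (-1.2, -0.1).
  (x - mu)^T · [Sigma^{-1} · (x - mu)] = (-2)·(-1.2) + (3)·(-0.1) = 2.1.

Step 4 — take square root: d = √(2.1) ≈ 1.4491.

d(x, mu) = √(2.1) ≈ 1.4491


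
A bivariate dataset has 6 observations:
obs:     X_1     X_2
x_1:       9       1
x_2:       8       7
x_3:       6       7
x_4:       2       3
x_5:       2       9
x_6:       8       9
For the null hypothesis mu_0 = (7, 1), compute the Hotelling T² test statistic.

Step 1 — sample mean vector:
  mean(X_1) = (9 + 8 + 6 + 2 + 2 + 8) / 6 = 35/6 = 5.8333
  mean(X_2) = (1 + 7 + 7 + 3 + 9 + 9) / 6 = 36/6 = 6
  x̄ = (5.8333, 6),  deviation x̄ - mu_0 = (5.8333, 6) - (7, 1) = (-1.1667, 5).

Step 2 — sample covariance matrix, S[i,j] = (1/(n-1)) · Σ_k (x_{k,i} - mean_i) · (x_{k,j} - mean_j), divisor n-1 = 5:
  S[X_1,X_1] = ((3.1667)·(3.1667) + (2.1667)·(2.1667) + (0.1667)·(0.1667) + (-3.8333)·(-3.8333) + (-3.8333)·(-3.8333) + (2.1667)·(2.1667)) / 5 = 48.8333/5 = 9.7667
  S[X_1,X_2] = ((3.1667)·(-5) + (2.1667)·(1) + (0.1667)·(1) + (-3.8333)·(-3) + (-3.8333)·(3) + (2.1667)·(3)) / 5 = -7/5 = -1.4
  S[X_2,X_2] = ((-5)·(-5) + (1)·(1) + (1)·(1) + (-3)·(-3) + (3)·(3) + (3)·(3)) / 5 = 54/5 = 10.8
  S = [[9.7667, -1.4],
 [-1.4, 10.8]].

Step 3 — invert S. det(S) = 9.7667·10.8 - (-1.4)² = 103.52.
  S^{-1} = (1/det) · [[d, -b], [-b, a]] = [[0.1043, 0.0135],
 [0.0135, 0.0943]].

Step 4 — quadratic form (x̄ - mu_0)^T · S^{-1} · (x̄ - mu_0):
  S^{-1} · (x̄ - mu_0) = (-0.0541, 0.456),
  (x̄ - mu_0)^T · [...] = (-1.1667)·(-0.0541) + (5)·(0.456) = 2.3429.

Step 5 — scale by n: T² = 6 · 2.3429 = 14.0572.

T² ≈ 14.0572


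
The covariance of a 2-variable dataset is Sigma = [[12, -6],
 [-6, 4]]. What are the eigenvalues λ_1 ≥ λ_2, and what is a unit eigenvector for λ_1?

Step 1 — characteristic polynomial of 2×2 Sigma:
  det(Sigma - λI) = λ² - trace · λ + det = 0.
  trace = 12 + 4 = 16, det = 12·4 - (-6)² = 12.
Step 2 — discriminant:
  Δ = trace² - 4·det = 256 - 48 = 208.
Step 3 — eigenvalues:
  λ = (trace ± √Δ)/2 = (16 ± 14.4222)/2,
  λ_1 = 15.2111,  λ_2 = 0.7889.

Step 4 — unit eigenvector for λ_1: solve (Sigma - λ_1 I)v = 0. First row:
  (12 - 15.2111)·v_x + (-6)·v_y = 0, i.e. (-3.2111)·v_x + (-6)·v_y = 0,
  so v ∝ (b, λ_1 - a) = (-6, 3.2111); multiply by -1 so the first entry is positive: u = (6, -3.2111).
  ||u|| = √((6)² + (-3.2111)²) = √(46.3112) ≈ 6.8052,
  v_1 = u/||u|| ≈ (0.8817, -0.4719) (||v_1|| = 1).

λ_1 = 15.2111,  λ_2 = 0.7889;  v_1 ≈ (0.8817, -0.4719)


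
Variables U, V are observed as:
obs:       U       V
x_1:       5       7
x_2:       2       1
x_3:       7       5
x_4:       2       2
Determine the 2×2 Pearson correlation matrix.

Step 1 — column means:
  mean(U) = (5 + 2 + 7 + 2) / 4 = 16/4 = 4
  mean(V) = (7 + 1 + 5 + 2) / 4 = 15/4 = 3.75

Step 2 — sample variances and covariances s[i,j] = (1/(n-1)) · Σ_k (x_{k,i} - mean_i) · (x_{k,j} - mean_j), with n-1 = 3:
  s[U,U] = ((1)·(1) + (-2)·(-2) + (3)·(3) + (-2)·(-2)) / 3 = 18/3 = 6
  s[U,V] = ((1)·(3.25) + (-2)·(-2.75) + (3)·(1.25) + (-2)·(-1.75)) / 3 = 16/3 = 5.3333
  s[V,V] = ((3.25)·(3.25) + (-2.75)·(-2.75) + (1.25)·(1.25) + (-1.75)·(-1.75)) / 3 = 22.75/3 = 7.5833
  Sample standard deviations s_i = √(s[i,i]):
  s(U) = √(6) = 2.4495
  s(V) = √(7.5833) = 2.7538

Step 3 — r_{ij} = s_{ij} / (s_i · s_j):
  r[U,U] = 1 (diagonal).
  r[U,V] = 5.3333 / (2.4495 · 2.7538) = 5.3333 / 6.7454 = 0.7907
  r[V,V] = 1 (diagonal).

R is symmetric with unit diagonal. Assembling:

R = [[1, 0.7907],
 [0.7907, 1]]


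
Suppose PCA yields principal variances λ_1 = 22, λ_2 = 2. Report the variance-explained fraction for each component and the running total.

Step 1 — total variance = trace(Sigma) = Σ λ_i = 22 + 2 = 24.

Step 2 — fraction explained by component i = λ_i / Σ λ:
  PC1: 22/24 = 0.9167
  PC2: 2/24 = 0.0833

Step 3 — cumulative fraction after k components = (λ_1 + ... + λ_k) / Σ λ:
  k = 1: 22/24 = 0.9167
  k = 2: (22 + 2)/24 = 24/24 = 1

Summary (fraction, with percent):

explained: PC1 0.9167 (91.67%), PC2 0.0833 (8.33%);  cumulative: 0.9167, 1


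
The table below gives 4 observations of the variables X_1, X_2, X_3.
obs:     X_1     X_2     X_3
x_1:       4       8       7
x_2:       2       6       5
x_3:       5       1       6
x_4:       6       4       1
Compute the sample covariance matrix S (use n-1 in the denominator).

Step 1 — column means:
  mean(X_1) = (4 + 2 + 5 + 6) / 4 = 17/4 = 4.25
  mean(X_2) = (8 + 6 + 1 + 4) / 4 = 19/4 = 4.75
  mean(X_3) = (7 + 5 + 6 + 1) / 4 = 19/4 = 4.75

Step 2 — sample covariance S[i,j] = (1/(n-1)) · Σ_k (x_{k,i} - mean_i) · (x_{k,j} - mean_j), with n-1 = 3.
  S[X_1,X_1] = ((-0.25)·(-0.25) + (-2.25)·(-2.25) + (0.75)·(0.75) + (1.75)·(1.75)) / 3 = 8.75/3 = 2.9167
  S[X_1,X_2] = ((-0.25)·(3.25) + (-2.25)·(1.25) + (0.75)·(-3.75) + (1.75)·(-0.75)) / 3 = -7.75/3 = -2.5833
  S[X_1,X_3] = ((-0.25)·(2.25) + (-2.25)·(0.25) + (0.75)·(1.25) + (1.75)·(-3.75)) / 3 = -6.75/3 = -2.25
  S[X_2,X_2] = ((3.25)·(3.25) + (1.25)·(1.25) + (-3.75)·(-3.75) + (-0.75)·(-0.75)) / 3 = 26.75/3 = 8.9167
  S[X_2,X_3] = ((3.25)·(2.25) + (1.25)·(0.25) + (-3.75)·(1.25) + (-0.75)·(-3.75)) / 3 = 5.75/3 = 1.9167
  S[X_3,X_3] = ((2.25)·(2.25) + (0.25)·(0.25) + (1.25)·(1.25) + (-3.75)·(-3.75)) / 3 = 20.75/3 = 6.9167

S is symmetric (S[j,i] = S[i,j]). Assembling:

S = [[2.9167, -2.5833, -2.25],
 [-2.5833, 8.9167, 1.9167],
 [-2.25, 1.9167, 6.9167]]


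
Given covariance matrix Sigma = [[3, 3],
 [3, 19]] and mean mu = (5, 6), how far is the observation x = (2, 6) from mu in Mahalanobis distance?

Step 1 — centre the observation: (x - mu) = (-3, 0).

Step 2 — invert Sigma. det(Sigma) = 3·19 - (3)² = 48.
  Sigma^{-1} = (1/det) · [[d, -b], [-b, a]] = [[0.3958, -0.0625],
 [-0.0625, 0.0625]].

Step 3 — form the quadratic (x - mu)^T · Sigma^{-1} · (x - mu):
  Sigma^{-1} · (x - mu) = (-1.1875, 0.1875).
  (x - mu)^T · [Sigma^{-1} · (x - mu)] = (-3)·(-1.1875) + (0)·(0.1875) = 3.5625.

Step 4 — take square root: d = √(3.5625) ≈ 1.8875.

d(x, mu) = √(3.5625) ≈ 1.8875


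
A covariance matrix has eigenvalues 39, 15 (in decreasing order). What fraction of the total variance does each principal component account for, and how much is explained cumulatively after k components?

Step 1 — total variance = trace(Sigma) = Σ λ_i = 39 + 15 = 54.

Step 2 — fraction explained by component i = λ_i / Σ λ:
  PC1: 39/54 = 0.7222
  PC2: 15/54 = 0.2778

Step 3 — cumulative fraction after k components = (λ_1 + ... + λ_k) / Σ λ:
  k = 1: 39/54 = 0.7222
  k = 2: (39 + 15)/54 = 54/54 = 1

Summary (fraction, with percent):

explained: PC1 0.7222 (72.22%), PC2 0.2778 (27.78%);  cumulative: 0.7222, 1


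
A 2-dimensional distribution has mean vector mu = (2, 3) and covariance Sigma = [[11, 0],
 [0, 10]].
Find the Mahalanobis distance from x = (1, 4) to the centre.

Step 1 — centre the observation: (x - mu) = (-1, 1).

Step 2 — invert Sigma. det(Sigma) = 11·10 - (0)² = 110.
  Sigma^{-1} = (1/det) · [[d, -b], [-b, a]] = [[0.0909, 0],
 [0, 0.1]].

Step 3 — form the quadratic (x - mu)^T · Sigma^{-1} · (x - mu):
  Sigma^{-1} · (x - mu) = (-0.0909, 0.1).
  (x - mu)^T · [Sigma^{-1} · (x - mu)] = (-1)·(-0.0909) + (1)·(0.1) = 0.1909.

Step 4 — take square root: d = √(0.1909) ≈ 0.4369.

d(x, mu) = √(0.1909) ≈ 0.4369


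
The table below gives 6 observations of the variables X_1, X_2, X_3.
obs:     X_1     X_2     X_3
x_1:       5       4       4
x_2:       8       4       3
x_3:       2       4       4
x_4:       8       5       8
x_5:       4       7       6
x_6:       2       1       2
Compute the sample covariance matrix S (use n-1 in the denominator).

Step 1 — column means:
  mean(X_1) = (5 + 8 + 2 + 8 + 4 + 2) / 6 = 29/6 = 4.8333
  mean(X_2) = (4 + 4 + 4 + 5 + 7 + 1) / 6 = 25/6 = 4.1667
  mean(X_3) = (4 + 3 + 4 + 8 + 6 + 2) / 6 = 27/6 = 4.5

Step 2 — sample covariance S[i,j] = (1/(n-1)) · Σ_k (x_{k,i} - mean_i) · (x_{k,j} - mean_j), with n-1 = 5.
  S[X_1,X_1] = ((0.1667)·(0.1667) + (3.1667)·(3.1667) + (-2.8333)·(-2.8333) + (3.1667)·(3.1667) + (-0.8333)·(-0.8333) + (-2.8333)·(-2.8333)) / 5 = 36.8333/5 = 7.3667
  S[X_1,X_2] = ((0.1667)·(-0.1667) + (3.1667)·(-0.1667) + (-2.8333)·(-0.1667) + (3.1667)·(0.8333) + (-0.8333)·(2.8333) + (-2.8333)·(-3.1667)) / 5 = 9.1667/5 = 1.8333
  S[X_1,X_3] = ((0.1667)·(-0.5) + (3.1667)·(-1.5) + (-2.8333)·(-0.5) + (3.1667)·(3.5) + (-0.8333)·(1.5) + (-2.8333)·(-2.5)) / 5 = 13.5/5 = 2.7
  S[X_2,X_2] = ((-0.1667)·(-0.1667) + (-0.1667)·(-0.1667) + (-0.1667)·(-0.1667) + (0.8333)·(0.8333) + (2.8333)·(2.8333) + (-3.1667)·(-3.1667)) / 5 = 18.8333/5 = 3.7667
  S[X_2,X_3] = ((-0.1667)·(-0.5) + (-0.1667)·(-1.5) + (-0.1667)·(-0.5) + (0.8333)·(3.5) + (2.8333)·(1.5) + (-3.1667)·(-2.5)) / 5 = 15.5/5 = 3.1
  S[X_3,X_3] = ((-0.5)·(-0.5) + (-1.5)·(-1.5) + (-0.5)·(-0.5) + (3.5)·(3.5) + (1.5)·(1.5) + (-2.5)·(-2.5)) / 5 = 23.5/5 = 4.7

S is symmetric (S[j,i] = S[i,j]). Assembling:

S = [[7.3667, 1.8333, 2.7],
 [1.8333, 3.7667, 3.1],
 [2.7, 3.1, 4.7]]


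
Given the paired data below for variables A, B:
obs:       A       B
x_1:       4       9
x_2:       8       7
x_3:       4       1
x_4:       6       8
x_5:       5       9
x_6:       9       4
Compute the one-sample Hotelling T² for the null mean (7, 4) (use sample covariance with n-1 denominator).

Step 1 — sample mean vector:
  mean(A) = (4 + 8 + 4 + 6 + 5 + 9) / 6 = 36/6 = 6
  mean(B) = (9 + 7 + 1 + 8 + 9 + 4) / 6 = 38/6 = 6.3333
  x̄ = (6, 6.3333),  deviation x̄ - mu_0 = (6, 6.3333) - (7, 4) = (-1, 2.3333).

Step 2 — sample covariance matrix, S[i,j] = (1/(n-1)) · Σ_k (x_{k,i} - mean_i) · (x_{k,j} - mean_j), divisor n-1 = 5:
  S[A,A] = ((-2)·(-2) + (2)·(2) + (-2)·(-2) + (0)·(0) + (-1)·(-1) + (3)·(3)) / 5 = 22/5 = 4.4
  S[A,B] = ((-2)·(2.6667) + (2)·(0.6667) + (-2)·(-5.3333) + (0)·(1.6667) + (-1)·(2.6667) + (3)·(-2.3333)) / 5 = -3/5 = -0.6
  S[B,B] = ((2.6667)·(2.6667) + (0.6667)·(0.6667) + (-5.3333)·(-5.3333) + (1.6667)·(1.6667) + (2.6667)·(2.6667) + (-2.3333)·(-2.3333)) / 5 = 51.3333/5 = 10.2667
  S = [[4.4, -0.6],
 [-0.6, 10.2667]].

Step 3 — invert S. det(S) = 4.4·10.2667 - (-0.6)² = 44.8133.
  S^{-1} = (1/det) · [[d, -b], [-b, a]] = [[0.2291, 0.0134],
 [0.0134, 0.0982]].

Step 4 — quadratic form (x̄ - mu_0)^T · S^{-1} · (x̄ - mu_0):
  S^{-1} · (x̄ - mu_0) = (-0.1979, 0.2157),
  (x̄ - mu_0)^T · [...] = (-1)·(-0.1979) + (2.3333)·(0.2157) = 0.7012.

Step 5 — scale by n: T² = 6 · 0.7012 = 4.2071.

T² ≈ 4.2071


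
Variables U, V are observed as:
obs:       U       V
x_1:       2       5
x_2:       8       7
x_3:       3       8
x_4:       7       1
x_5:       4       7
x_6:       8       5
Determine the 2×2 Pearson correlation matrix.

Step 1 — column means:
  mean(U) = (2 + 8 + 3 + 7 + 4 + 8) / 6 = 32/6 = 5.3333
  mean(V) = (5 + 7 + 8 + 1 + 7 + 5) / 6 = 33/6 = 5.5

Step 2 — sample variances and covariances s[i,j] = (1/(n-1)) · Σ_k (x_{k,i} - mean_i) · (x_{k,j} - mean_j), with n-1 = 5:
  s[U,U] = ((-3.3333)·(-3.3333) + (2.6667)·(2.6667) + (-2.3333)·(-2.3333) + (1.6667)·(1.6667) + (-1.3333)·(-1.3333) + (2.6667)·(2.6667)) / 5 = 35.3333/5 = 7.0667
  s[U,V] = ((-3.3333)·(-0.5) + (2.6667)·(1.5) + (-2.3333)·(2.5) + (1.6667)·(-4.5) + (-1.3333)·(1.5) + (2.6667)·(-0.5)) / 5 = -11/5 = -2.2
  s[V,V] = ((-0.5)·(-0.5) + (1.5)·(1.5) + (2.5)·(2.5) + (-4.5)·(-4.5) + (1.5)·(1.5) + (-0.5)·(-0.5)) / 5 = 31.5/5 = 6.3
  Sample standard deviations s_i = √(s[i,i]):
  s(U) = √(7.0667) = 2.6583
  s(V) = √(6.3) = 2.51

Step 3 — r_{ij} = s_{ij} / (s_i · s_j):
  r[U,U] = 1 (diagonal).
  r[U,V] = -2.2 / (2.6583 · 2.51) = -2.2 / 6.6723 = -0.3297
  r[V,V] = 1 (diagonal).

R is symmetric with unit diagonal. Assembling:

R = [[1, -0.3297],
 [-0.3297, 1]]


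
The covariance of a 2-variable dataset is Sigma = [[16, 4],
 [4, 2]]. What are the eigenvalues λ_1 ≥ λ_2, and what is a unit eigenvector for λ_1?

Step 1 — characteristic polynomial of 2×2 Sigma:
  det(Sigma - λI) = λ² - trace · λ + det = 0.
  trace = 16 + 2 = 18, det = 16·2 - (4)² = 16.
Step 2 — discriminant:
  Δ = trace² - 4·det = 324 - 64 = 260.
Step 3 — eigenvalues:
  λ = (trace ± √Δ)/2 = (18 ± 16.1245)/2,
  λ_1 = 17.0623,  λ_2 = 0.9377.

Step 4 — unit eigenvector for λ_1: solve (Sigma - λ_1 I)v = 0. First row:
  (16 - 17.0623)·v_x + (4)·v_y = 0, i.e. (-1.0623)·v_x + (4)·v_y = 0,
  so v ∝ (b, λ_1 - a) = (4, 1.0623) = u.
  ||u|| = √((4)² + (1.0623)²) = √(17.1284) ≈ 4.1386,
  v_1 = u/||u|| ≈ (0.9665, 0.2567) (||v_1|| = 1).

λ_1 = 17.0623,  λ_2 = 0.9377;  v_1 ≈ (0.9665, 0.2567)


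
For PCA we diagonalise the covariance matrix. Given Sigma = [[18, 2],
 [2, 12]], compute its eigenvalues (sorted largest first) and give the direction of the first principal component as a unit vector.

Step 1 — characteristic polynomial of 2×2 Sigma:
  det(Sigma - λI) = λ² - trace · λ + det = 0.
  trace = 18 + 12 = 30, det = 18·12 - (2)² = 212.
Step 2 — discriminant:
  Δ = trace² - 4·det = 900 - 848 = 52.
Step 3 — eigenvalues:
  λ = (trace ± √Δ)/2 = (30 ± 7.2111)/2,
  λ_1 = 18.6056,  λ_2 = 11.3944.

Step 4 — unit eigenvector for λ_1: solve (Sigma - λ_1 I)v = 0. First row:
  (18 - 18.6056)·v_x + (2)·v_y = 0, i.e. (-0.6056)·v_x + (2)·v_y = 0,
  so v ∝ (b, λ_1 - a) = (2, 0.6056) = u.
  ||u|| = √((2)² + (0.6056)²) = √(4.3667) ≈ 2.0897,
  v_1 = u/||u|| ≈ (0.9571, 0.2898) (||v_1|| = 1).

λ_1 = 18.6056,  λ_2 = 11.3944;  v_1 ≈ (0.9571, 0.2898)


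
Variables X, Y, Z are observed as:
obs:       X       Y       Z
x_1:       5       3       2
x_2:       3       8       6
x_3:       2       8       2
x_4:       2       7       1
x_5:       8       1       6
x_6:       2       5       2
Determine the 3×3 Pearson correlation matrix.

Step 1 — column means:
  mean(X) = (5 + 3 + 2 + 2 + 8 + 2) / 6 = 22/6 = 3.6667
  mean(Y) = (3 + 8 + 8 + 7 + 1 + 5) / 6 = 32/6 = 5.3333
  mean(Z) = (2 + 6 + 2 + 1 + 6 + 2) / 6 = 19/6 = 3.1667

Step 2 — sample variances and covariances s[i,j] = (1/(n-1)) · Σ_k (x_{k,i} - mean_i) · (x_{k,j} - mean_j), with n-1 = 5:
  s[X,X] = ((1.3333)·(1.3333) + (-0.6667)·(-0.6667) + (-1.6667)·(-1.6667) + (-1.6667)·(-1.6667) + (4.3333)·(4.3333) + (-1.6667)·(-1.6667)) / 5 = 29.3333/5 = 5.8667
  s[X,Y] = ((1.3333)·(-2.3333) + (-0.6667)·(2.6667) + (-1.6667)·(2.6667) + (-1.6667)·(1.6667) + (4.3333)·(-4.3333) + (-1.6667)·(-0.3333)) / 5 = -30.3333/5 = -6.0667
  s[X,Z] = ((1.3333)·(-1.1667) + (-0.6667)·(2.8333) + (-1.6667)·(-1.1667) + (-1.6667)·(-2.1667) + (4.3333)·(2.8333) + (-1.6667)·(-1.1667)) / 5 = 16.3333/5 = 3.2667
  s[Y,Y] = ((-2.3333)·(-2.3333) + (2.6667)·(2.6667) + (2.6667)·(2.6667) + (1.6667)·(1.6667) + (-4.3333)·(-4.3333) + (-0.3333)·(-0.3333)) / 5 = 41.3333/5 = 8.2667
  s[Y,Z] = ((-2.3333)·(-1.1667) + (2.6667)·(2.8333) + (2.6667)·(-1.1667) + (1.6667)·(-2.1667) + (-4.3333)·(2.8333) + (-0.3333)·(-1.1667)) / 5 = -8.3333/5 = -1.6667
  s[Z,Z] = ((-1.1667)·(-1.1667) + (2.8333)·(2.8333) + (-1.1667)·(-1.1667) + (-2.1667)·(-2.1667) + (2.8333)·(2.8333) + (-1.1667)·(-1.1667)) / 5 = 24.8333/5 = 4.9667
  Sample standard deviations s_i = √(s[i,i]):
  s(X) = √(5.8667) = 2.4221
  s(Y) = √(8.2667) = 2.8752
  s(Z) = √(4.9667) = 2.2286

Step 3 — r_{ij} = s_{ij} / (s_i · s_j):
  r[X,X] = 1 (diagonal).
  r[X,Y] = -6.0667 / (2.4221 · 2.8752) = -6.0667 / 6.964 = -0.8711
  r[X,Z] = 3.2667 / (2.4221 · 2.2286) = 3.2667 / 5.3979 = 0.6052
  r[Y,Y] = 1 (diagonal).
  r[Y,Z] = -1.6667 / (2.8752 · 2.2286) = -1.6667 / 6.4076 = -0.2601
  r[Z,Z] = 1 (diagonal).

R is symmetric with unit diagonal. Assembling:

R = [[1, -0.8711, 0.6052],
 [-0.8711, 1, -0.2601],
 [0.6052, -0.2601, 1]]


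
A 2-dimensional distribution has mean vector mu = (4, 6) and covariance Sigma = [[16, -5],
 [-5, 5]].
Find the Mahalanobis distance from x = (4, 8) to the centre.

Step 1 — centre the observation: (x - mu) = (0, 2).

Step 2 — invert Sigma. det(Sigma) = 16·5 - (-5)² = 55.
  Sigma^{-1} = (1/det) · [[d, -b], [-b, a]] = [[0.0909, 0.0909],
 [0.0909, 0.2909]].

Step 3 — form the quadratic (x - mu)^T · Sigma^{-1} · (x - mu):
  Sigma^{-1} · (x - mu) = (0.1818, 0.5818).
  (x - mu)^T · [Sigma^{-1} · (x - mu)] = (0)·(0.1818) + (2)·(0.5818) = 1.1636.

Step 4 — take square root: d = √(1.1636) ≈ 1.0787.

d(x, mu) = √(1.1636) ≈ 1.0787


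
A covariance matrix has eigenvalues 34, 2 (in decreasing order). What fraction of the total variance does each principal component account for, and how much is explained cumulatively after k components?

Step 1 — total variance = trace(Sigma) = Σ λ_i = 34 + 2 = 36.

Step 2 — fraction explained by component i = λ_i / Σ λ:
  PC1: 34/36 = 0.9444
  PC2: 2/36 = 0.0556

Step 3 — cumulative fraction after k components = (λ_1 + ... + λ_k) / Σ λ:
  k = 1: 34/36 = 0.9444
  k = 2: (34 + 2)/36 = 36/36 = 1

Summary (fraction, with percent):

explained: PC1 0.9444 (94.44%), PC2 0.0556 (5.56%);  cumulative: 0.9444, 1


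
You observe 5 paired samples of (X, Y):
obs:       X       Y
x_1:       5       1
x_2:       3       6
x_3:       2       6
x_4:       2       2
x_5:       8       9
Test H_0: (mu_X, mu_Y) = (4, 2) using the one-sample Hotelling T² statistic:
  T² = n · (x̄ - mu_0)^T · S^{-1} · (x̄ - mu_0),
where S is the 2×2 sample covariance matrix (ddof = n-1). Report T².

Step 1 — sample mean vector:
  mean(X) = (5 + 3 + 2 + 2 + 8) / 5 = 20/5 = 4
  mean(Y) = (1 + 6 + 6 + 2 + 9) / 5 = 24/5 = 4.8
  x̄ = (4, 4.8),  deviation x̄ - mu_0 = (4, 4.8) - (4, 2) = (0, 2.8).

Step 2 — sample covariance matrix, S[i,j] = (1/(n-1)) · Σ_k (x_{k,i} - mean_i) · (x_{k,j} - mean_j), divisor n-1 = 4:
  S[X,X] = ((1)·(1) + (-1)·(-1) + (-2)·(-2) + (-2)·(-2) + (4)·(4)) / 4 = 26/4 = 6.5
  S[X,Y] = ((1)·(-3.8) + (-1)·(1.2) + (-2)·(1.2) + (-2)·(-2.8) + (4)·(4.2)) / 4 = 15/4 = 3.75
  S[Y,Y] = ((-3.8)·(-3.8) + (1.2)·(1.2) + (1.2)·(1.2) + (-2.8)·(-2.8) + (4.2)·(4.2)) / 4 = 42.8/4 = 10.7
  S = [[6.5, 3.75],
 [3.75, 10.7]].

Step 3 — invert S. det(S) = 6.5·10.7 - (3.75)² = 55.4875.
  S^{-1} = (1/det) · [[d, -b], [-b, a]] = [[0.1928, -0.0676],
 [-0.0676, 0.1171]].

Step 4 — quadratic form (x̄ - mu_0)^T · S^{-1} · (x̄ - mu_0):
  S^{-1} · (x̄ - mu_0) = (-0.1892, 0.328),
  (x̄ - mu_0)^T · [...] = (0)·(-0.1892) + (2.8)·(0.328) = 0.9184.

Step 5 — scale by n: T² = 5 · 0.9184 = 4.592.

T² ≈ 4.592


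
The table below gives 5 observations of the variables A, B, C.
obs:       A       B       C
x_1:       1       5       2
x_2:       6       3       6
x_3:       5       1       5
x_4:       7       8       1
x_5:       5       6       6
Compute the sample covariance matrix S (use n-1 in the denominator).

Step 1 — column means:
  mean(A) = (1 + 6 + 5 + 7 + 5) / 5 = 24/5 = 4.8
  mean(B) = (5 + 3 + 1 + 8 + 6) / 5 = 23/5 = 4.6
  mean(C) = (2 + 6 + 5 + 1 + 6) / 5 = 20/5 = 4

Step 2 — sample covariance S[i,j] = (1/(n-1)) · Σ_k (x_{k,i} - mean_i) · (x_{k,j} - mean_j), with n-1 = 4.
  S[A,A] = ((-3.8)·(-3.8) + (1.2)·(1.2) + (0.2)·(0.2) + (2.2)·(2.2) + (0.2)·(0.2)) / 4 = 20.8/4 = 5.2
  S[A,B] = ((-3.8)·(0.4) + (1.2)·(-1.6) + (0.2)·(-3.6) + (2.2)·(3.4) + (0.2)·(1.4)) / 4 = 3.6/4 = 0.9
  S[A,C] = ((-3.8)·(-2) + (1.2)·(2) + (0.2)·(1) + (2.2)·(-3) + (0.2)·(2)) / 4 = 4/4 = 1
  S[B,B] = ((0.4)·(0.4) + (-1.6)·(-1.6) + (-3.6)·(-3.6) + (3.4)·(3.4) + (1.4)·(1.4)) / 4 = 29.2/4 = 7.3
  S[B,C] = ((0.4)·(-2) + (-1.6)·(2) + (-3.6)·(1) + (3.4)·(-3) + (1.4)·(2)) / 4 = -15/4 = -3.75
  S[C,C] = ((-2)·(-2) + (2)·(2) + (1)·(1) + (-3)·(-3) + (2)·(2)) / 4 = 22/4 = 5.5

S is symmetric (S[j,i] = S[i,j]). Assembling:

S = [[5.2, 0.9, 1],
 [0.9, 7.3, -3.75],
 [1, -3.75, 5.5]]


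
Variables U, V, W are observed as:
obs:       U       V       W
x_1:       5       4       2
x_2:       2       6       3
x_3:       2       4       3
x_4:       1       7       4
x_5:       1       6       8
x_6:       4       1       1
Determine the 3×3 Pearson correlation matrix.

Step 1 — column means:
  mean(U) = (5 + 2 + 2 + 1 + 1 + 4) / 6 = 15/6 = 2.5
  mean(V) = (4 + 6 + 4 + 7 + 6 + 1) / 6 = 28/6 = 4.6667
  mean(W) = (2 + 3 + 3 + 4 + 8 + 1) / 6 = 21/6 = 3.5

Step 2 — sample variances and covariances s[i,j] = (1/(n-1)) · Σ_k (x_{k,i} - mean_i) · (x_{k,j} - mean_j), with n-1 = 5:
  s[U,U] = ((2.5)·(2.5) + (-0.5)·(-0.5) + (-0.5)·(-0.5) + (-1.5)·(-1.5) + (-1.5)·(-1.5) + (1.5)·(1.5)) / 5 = 13.5/5 = 2.7
  s[U,V] = ((2.5)·(-0.6667) + (-0.5)·(1.3333) + (-0.5)·(-0.6667) + (-1.5)·(2.3333) + (-1.5)·(1.3333) + (1.5)·(-3.6667)) / 5 = -13/5 = -2.6
  s[U,W] = ((2.5)·(-1.5) + (-0.5)·(-0.5) + (-0.5)·(-0.5) + (-1.5)·(0.5) + (-1.5)·(4.5) + (1.5)·(-2.5)) / 5 = -14.5/5 = -2.9
  s[V,V] = ((-0.6667)·(-0.6667) + (1.3333)·(1.3333) + (-0.6667)·(-0.6667) + (2.3333)·(2.3333) + (1.3333)·(1.3333) + (-3.6667)·(-3.6667)) / 5 = 23.3333/5 = 4.6667
  s[V,W] = ((-0.6667)·(-1.5) + (1.3333)·(-0.5) + (-0.6667)·(-0.5) + (2.3333)·(0.5) + (1.3333)·(4.5) + (-3.6667)·(-2.5)) / 5 = 17/5 = 3.4
  s[W,W] = ((-1.5)·(-1.5) + (-0.5)·(-0.5) + (-0.5)·(-0.5) + (0.5)·(0.5) + (4.5)·(4.5) + (-2.5)·(-2.5)) / 5 = 29.5/5 = 5.9
  Sample standard deviations s_i = √(s[i,i]):
  s(U) = √(2.7) = 1.6432
  s(V) = √(4.6667) = 2.1602
  s(W) = √(5.9) = 2.429

Step 3 — r_{ij} = s_{ij} / (s_i · s_j):
  r[U,U] = 1 (diagonal).
  r[U,V] = -2.6 / (1.6432 · 2.1602) = -2.6 / 3.5496 = -0.7325
  r[U,W] = -2.9 / (1.6432 · 2.429) = -2.9 / 3.9912 = -0.7266
  r[V,V] = 1 (diagonal).
  r[V,W] = 3.4 / (2.1602 · 2.429) = 3.4 / 5.2472 = 0.648
  r[W,W] = 1 (diagonal).

R is symmetric with unit diagonal. Assembling:

R = [[1, -0.7325, -0.7266],
 [-0.7325, 1, 0.648],
 [-0.7266, 0.648, 1]]


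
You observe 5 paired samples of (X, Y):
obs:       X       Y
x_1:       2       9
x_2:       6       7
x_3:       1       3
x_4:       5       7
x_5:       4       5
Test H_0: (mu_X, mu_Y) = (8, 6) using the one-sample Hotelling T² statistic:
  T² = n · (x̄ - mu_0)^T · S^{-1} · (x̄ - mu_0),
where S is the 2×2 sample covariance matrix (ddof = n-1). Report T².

Step 1 — sample mean vector:
  mean(X) = (2 + 6 + 1 + 5 + 4) / 5 = 18/5 = 3.6
  mean(Y) = (9 + 7 + 3 + 7 + 5) / 5 = 31/5 = 6.2
  x̄ = (3.6, 6.2),  deviation x̄ - mu_0 = (3.6, 6.2) - (8, 6) = (-4.4, 0.2).

Step 2 — sample covariance matrix, S[i,j] = (1/(n-1)) · Σ_k (x_{k,i} - mean_i) · (x_{k,j} - mean_j), divisor n-1 = 4:
  S[X,X] = ((-1.6)·(-1.6) + (2.4)·(2.4) + (-2.6)·(-2.6) + (1.4)·(1.4) + (0.4)·(0.4)) / 4 = 17.2/4 = 4.3
  S[X,Y] = ((-1.6)·(2.8) + (2.4)·(0.8) + (-2.6)·(-3.2) + (1.4)·(0.8) + (0.4)·(-1.2)) / 4 = 6.4/4 = 1.6
  S[Y,Y] = ((2.8)·(2.8) + (0.8)·(0.8) + (-3.2)·(-3.2) + (0.8)·(0.8) + (-1.2)·(-1.2)) / 4 = 20.8/4 = 5.2
  S = [[4.3, 1.6],
 [1.6, 5.2]].

Step 3 — invert S. det(S) = 4.3·5.2 - (1.6)² = 19.8.
  S^{-1} = (1/det) · [[d, -b], [-b, a]] = [[0.2626, -0.0808],
 [-0.0808, 0.2172]].

Step 4 — quadratic form (x̄ - mu_0)^T · S^{-1} · (x̄ - mu_0):
  S^{-1} · (x̄ - mu_0) = (-1.1717, 0.399),
  (x̄ - mu_0)^T · [...] = (-4.4)·(-1.1717) + (0.2)·(0.399) = 5.2354.

Step 5 — scale by n: T² = 5 · 5.2354 = 26.1768.

T² ≈ 26.1768


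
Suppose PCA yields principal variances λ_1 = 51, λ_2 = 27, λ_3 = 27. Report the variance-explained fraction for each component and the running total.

Step 1 — total variance = trace(Sigma) = Σ λ_i = 51 + 27 + 27 = 105.

Step 2 — fraction explained by component i = λ_i / Σ λ:
  PC1: 51/105 = 0.4857
  PC2: 27/105 = 0.2571
  PC3: 27/105 = 0.2571

Step 3 — cumulative fraction after k components = (λ_1 + ... + λ_k) / Σ λ:
  k = 1: 51/105 = 0.4857
  k = 2: (51 + 27)/105 = 78/105 = 0.7429
  k = 3: (51 + 27 + 27)/105 = 105/105 = 1

Summary (fraction, with percent):

explained: PC1 0.4857 (48.57%), PC2 0.2571 (25.71%), PC3 0.2571 (25.71%);  cumulative: 0.4857, 0.7429, 1


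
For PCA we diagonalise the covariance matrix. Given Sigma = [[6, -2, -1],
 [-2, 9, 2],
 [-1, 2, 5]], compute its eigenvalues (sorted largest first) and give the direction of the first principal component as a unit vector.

Step 1 — characteristic polynomial p(λ) = det(λI - Sigma) = λ³ - tr·λ² + c_1·λ - det, where tr = trace, c_1 = sum of the principal 2×2 minors, det = det(Sigma):
  tr = 6 + 9 + 5 = 20,
  c_1 = (6·9 - (-2)²) + (6·5 - (-1)²) + (9·5 - (2)²) = 50 + 29 + 41 = 120,
  det = 6·(9·5 - (2)²) - (-2)·((-2)·5 - (2)·(-1)) + (-1)·((-2)·(2) - 9·(-1)) = 6·(41) - (-2)·(-8) + (-1)·(5) = 225.
  So p(λ) = λ³ - 20λ² + 120λ - 225.
Step 2 — look for an integer root (rational root theorem: any rational root is an integer divisor of 225). Testing λ = 5:
  p(5) = 125 - 500 + 600 - 225 = 0  ✓
  Dividing out (λ - 5): p(λ) = (λ - 5)(λ² - 15λ + 45).
Step 3 — remaining eigenvalues from the quadratic λ² - 15λ + 45 = 0:
  Δ = 15² - 4·45 = 225 - 180 = 45,  λ = (15 ± √45)/2 = (15 ± 6.7082)/2 ≈ 10.8541 or 4.1459.
  Sorted: λ_1 = 10.8541,  λ_2 = 5,  λ_3 = 4.1459  (check: sum = 20 = tr ✓).

Step 4 — unit eigenvector for λ_1 ≈ 10.8541: v spans the null space of (Sigma - λ_1 I), whose rows are
  r_1 = (-4.8541, -2, -1),  r_2 = (-2, -1.8541, 2),  r_3 = (-1, 2, -5.8541).
  v is orthogonal to every row, so take v ∝ r_1 × r_2 = ((-2)·(2) - (-1)·(-1.8541), (-1)·(-2) - (-4.8541)·(2), (-4.8541)·(-1.8541) - (-2)·(-2)) ≈ (-5.8541, 11.7082, 5).
  Rescale (multiply by -1 so the first nonzero entry is positive): u = (5.8541, -11.7082, -5).
  ||u|| = √((5.8541)² + (-11.7082)² + (-5)²) = √(196.3525) ≈ 14.0126,  v_1 = u/||u|| ≈ (0.4178, -0.8355, -0.3568) (||v_1|| = 1).

λ_1 = 10.8541,  λ_2 = 5,  λ_3 = 4.1459;  v_1 ≈ (0.4178, -0.8355, -0.3568)


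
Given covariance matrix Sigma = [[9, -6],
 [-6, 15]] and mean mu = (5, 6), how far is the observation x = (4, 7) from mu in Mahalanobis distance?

Step 1 — centre the observation: (x - mu) = (-1, 1).

Step 2 — invert Sigma. det(Sigma) = 9·15 - (-6)² = 99.
  Sigma^{-1} = (1/det) · [[d, -b], [-b, a]] = [[0.1515, 0.0606],
 [0.0606, 0.0909]].

Step 3 — form the quadratic (x - mu)^T · Sigma^{-1} · (x - mu):
  Sigma^{-1} · (x - mu) = (-0.0909, 0.0303).
  (x - mu)^T · [Sigma^{-1} · (x - mu)] = (-1)·(-0.0909) + (1)·(0.0303) = 0.1212.

Step 4 — take square root: d = √(0.1212) ≈ 0.3482.

d(x, mu) = √(0.1212) ≈ 0.3482


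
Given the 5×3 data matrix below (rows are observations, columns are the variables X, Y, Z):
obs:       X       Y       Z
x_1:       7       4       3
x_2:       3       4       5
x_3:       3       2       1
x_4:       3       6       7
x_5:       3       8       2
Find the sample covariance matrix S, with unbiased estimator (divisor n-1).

Step 1 — column means:
  mean(X) = (7 + 3 + 3 + 3 + 3) / 5 = 19/5 = 3.8
  mean(Y) = (4 + 4 + 2 + 6 + 8) / 5 = 24/5 = 4.8
  mean(Z) = (3 + 5 + 1 + 7 + 2) / 5 = 18/5 = 3.6

Step 2 — sample covariance S[i,j] = (1/(n-1)) · Σ_k (x_{k,i} - mean_i) · (x_{k,j} - mean_j), with n-1 = 4.
  S[X,X] = ((3.2)·(3.2) + (-0.8)·(-0.8) + (-0.8)·(-0.8) + (-0.8)·(-0.8) + (-0.8)·(-0.8)) / 4 = 12.8/4 = 3.2
  S[X,Y] = ((3.2)·(-0.8) + (-0.8)·(-0.8) + (-0.8)·(-2.8) + (-0.8)·(1.2) + (-0.8)·(3.2)) / 4 = -3.2/4 = -0.8
  S[X,Z] = ((3.2)·(-0.6) + (-0.8)·(1.4) + (-0.8)·(-2.6) + (-0.8)·(3.4) + (-0.8)·(-1.6)) / 4 = -2.4/4 = -0.6
  S[Y,Y] = ((-0.8)·(-0.8) + (-0.8)·(-0.8) + (-2.8)·(-2.8) + (1.2)·(1.2) + (3.2)·(3.2)) / 4 = 20.8/4 = 5.2
  S[Y,Z] = ((-0.8)·(-0.6) + (-0.8)·(1.4) + (-2.8)·(-2.6) + (1.2)·(3.4) + (3.2)·(-1.6)) / 4 = 5.6/4 = 1.4
  S[Z,Z] = ((-0.6)·(-0.6) + (1.4)·(1.4) + (-2.6)·(-2.6) + (3.4)·(3.4) + (-1.6)·(-1.6)) / 4 = 23.2/4 = 5.8

S is symmetric (S[j,i] = S[i,j]). Assembling:

S = [[3.2, -0.8, -0.6],
 [-0.8, 5.2, 1.4],
 [-0.6, 1.4, 5.8]]


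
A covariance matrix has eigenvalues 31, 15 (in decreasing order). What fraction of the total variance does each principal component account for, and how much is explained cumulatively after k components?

Step 1 — total variance = trace(Sigma) = Σ λ_i = 31 + 15 = 46.

Step 2 — fraction explained by component i = λ_i / Σ λ:
  PC1: 31/46 = 0.6739
  PC2: 15/46 = 0.3261

Step 3 — cumulative fraction after k components = (λ_1 + ... + λ_k) / Σ λ:
  k = 1: 31/46 = 0.6739
  k = 2: (31 + 15)/46 = 46/46 = 1

Summary (fraction, with percent):

explained: PC1 0.6739 (67.39%), PC2 0.3261 (32.61%);  cumulative: 0.6739, 1


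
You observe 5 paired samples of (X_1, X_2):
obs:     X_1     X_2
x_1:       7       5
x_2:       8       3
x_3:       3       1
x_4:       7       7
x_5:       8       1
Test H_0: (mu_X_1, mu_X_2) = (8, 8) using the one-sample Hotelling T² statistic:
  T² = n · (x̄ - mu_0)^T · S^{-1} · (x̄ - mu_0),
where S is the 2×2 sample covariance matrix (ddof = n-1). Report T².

Step 1 — sample mean vector:
  mean(X_1) = (7 + 8 + 3 + 7 + 8) / 5 = 33/5 = 6.6
  mean(X_2) = (5 + 3 + 1 + 7 + 1) / 5 = 17/5 = 3.4
  x̄ = (6.6, 3.4),  deviation x̄ - mu_0 = (6.6, 3.4) - (8, 8) = (-1.4, -4.6).

Step 2 — sample covariance matrix, S[i,j] = (1/(n-1)) · Σ_k (x_{k,i} - mean_i) · (x_{k,j} - mean_j), divisor n-1 = 4:
  S[X_1,X_1] = ((0.4)·(0.4) + (1.4)·(1.4) + (-3.6)·(-3.6) + (0.4)·(0.4) + (1.4)·(1.4)) / 4 = 17.2/4 = 4.3
  S[X_1,X_2] = ((0.4)·(1.6) + (1.4)·(-0.4) + (-3.6)·(-2.4) + (0.4)·(3.6) + (1.4)·(-2.4)) / 4 = 6.8/4 = 1.7
  S[X_2,X_2] = ((1.6)·(1.6) + (-0.4)·(-0.4) + (-2.4)·(-2.4) + (3.6)·(3.6) + (-2.4)·(-2.4)) / 4 = 27.2/4 = 6.8
  S = [[4.3, 1.7],
 [1.7, 6.8]].

Step 3 — invert S. det(S) = 4.3·6.8 - (1.7)² = 26.35.
  S^{-1} = (1/det) · [[d, -b], [-b, a]] = [[0.2581, -0.0645],
 [-0.0645, 0.1632]].

Step 4 — quadratic form (x̄ - mu_0)^T · S^{-1} · (x̄ - mu_0):
  S^{-1} · (x̄ - mu_0) = (-0.0645, -0.6603),
  (x̄ - mu_0)^T · [...] = (-1.4)·(-0.0645) + (-4.6)·(-0.6603) = 3.1279.

Step 5 — scale by n: T² = 5 · 3.1279 = 15.6395.

T² ≈ 15.6395


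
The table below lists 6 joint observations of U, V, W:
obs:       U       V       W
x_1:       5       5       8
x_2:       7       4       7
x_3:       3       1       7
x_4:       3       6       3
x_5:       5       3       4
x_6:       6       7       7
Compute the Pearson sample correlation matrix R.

Step 1 — column means:
  mean(U) = (5 + 7 + 3 + 3 + 5 + 6) / 6 = 29/6 = 4.8333
  mean(V) = (5 + 4 + 1 + 6 + 3 + 7) / 6 = 26/6 = 4.3333
  mean(W) = (8 + 7 + 7 + 3 + 4 + 7) / 6 = 36/6 = 6

Step 2 — sample variances and covariances s[i,j] = (1/(n-1)) · Σ_k (x_{k,i} - mean_i) · (x_{k,j} - mean_j), with n-1 = 5:
  s[U,U] = ((0.1667)·(0.1667) + (2.1667)·(2.1667) + (-1.8333)·(-1.8333) + (-1.8333)·(-1.8333) + (0.1667)·(0.1667) + (1.1667)·(1.1667)) / 5 = 12.8333/5 = 2.5667
  s[U,V] = ((0.1667)·(0.6667) + (2.1667)·(-0.3333) + (-1.8333)·(-3.3333) + (-1.8333)·(1.6667) + (0.1667)·(-1.3333) + (1.1667)·(2.6667)) / 5 = 5.3333/5 = 1.0667
  s[U,W] = ((0.1667)·(2) + (2.1667)·(1) + (-1.8333)·(1) + (-1.8333)·(-3) + (0.1667)·(-2) + (1.1667)·(1)) / 5 = 7/5 = 1.4
  s[V,V] = ((0.6667)·(0.6667) + (-0.3333)·(-0.3333) + (-3.3333)·(-3.3333) + (1.6667)·(1.6667) + (-1.3333)·(-1.3333) + (2.6667)·(2.6667)) / 5 = 23.3333/5 = 4.6667
  s[V,W] = ((0.6667)·(2) + (-0.3333)·(1) + (-3.3333)·(1) + (1.6667)·(-3) + (-1.3333)·(-2) + (2.6667)·(1)) / 5 = -2/5 = -0.4
  s[W,W] = ((2)·(2) + (1)·(1) + (1)·(1) + (-3)·(-3) + (-2)·(-2) + (1)·(1)) / 5 = 20/5 = 4
  Sample standard deviations s_i = √(s[i,i]):
  s(U) = √(2.5667) = 1.6021
  s(V) = √(4.6667) = 2.1602
  s(W) = √(4) = 2

Step 3 — r_{ij} = s_{ij} / (s_i · s_j):
  r[U,U] = 1 (diagonal).
  r[U,V] = 1.0667 / (1.6021 · 2.1602) = 1.0667 / 3.4609 = 0.3082
  r[U,W] = 1.4 / (1.6021 · 2) = 1.4 / 3.2042 = 0.4369
  r[V,V] = 1 (diagonal).
  r[V,W] = -0.4 / (2.1602 · 2) = -0.4 / 4.3205 = -0.0926
  r[W,W] = 1 (diagonal).

R is symmetric with unit diagonal. Assembling:

R = [[1, 0.3082, 0.4369],
 [0.3082, 1, -0.0926],
 [0.4369, -0.0926, 1]]


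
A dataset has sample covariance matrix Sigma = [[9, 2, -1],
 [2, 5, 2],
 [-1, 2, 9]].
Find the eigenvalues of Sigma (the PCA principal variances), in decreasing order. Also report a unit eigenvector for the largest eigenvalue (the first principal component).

Step 1 — characteristic polynomial p(λ) = det(λI - Sigma) = λ³ - tr·λ² + c_1·λ - det, where tr = trace, c_1 = sum of the principal 2×2 minors, det = det(Sigma):
  tr = 9 + 5 + 9 = 23,
  c_1 = (9·5 - (2)²) + (9·9 - (-1)²) + (5·9 - (2)²) = 41 + 80 + 41 = 162,
  det = 9·(5·9 - (2)²) - (2)·((2)·9 - (2)·(-1)) + (-1)·((2)·(2) - 5·(-1)) = 9·(41) - (2)·(20) + (-1)·(9) = 320.
  So p(λ) = λ³ - 23λ² + 162λ - 320.
Step 2 — look for an integer root (rational root theorem: any rational root is an integer divisor of 320). Testing λ = 10:
  p(10) = 1000 - 2300 + 1620 - 320 = 0  ✓
  Dividing out (λ - 10): p(λ) = (λ - 10)(λ² - 13λ + 32).
Step 3 — remaining eigenvalues from the quadratic λ² - 13λ + 32 = 0:
  Δ = 13² - 4·32 = 169 - 128 = 41,  λ = (13 ± √41)/2 = (13 ± 6.4031)/2 ≈ 9.7016 or 3.2984.
  Sorted: λ_1 = 10,  λ_2 = 9.7016,  λ_3 = 3.2984  (check: sum = 23 = tr ✓).

Step 4 — unit eigenvector for λ_1 = 10: v spans the null space of (Sigma - λ_1 I), whose rows are
  r_1 = (-1, 2, -1),  r_2 = (2, -5, 2),  r_3 = (-1, 2, -1).
  v is orthogonal to every row, so take v ∝ r_1 × r_2 = ((2)·(2) - (-1)·(-5), (-1)·(2) - (-1)·(2), (-1)·(-5) - (2)·(2)) = (-1, 0, 1).
  Rescale (multiply by -1 so the first nonzero entry is positive): u = (1, 0, -1).
  ||u|| = √((1)² + (0)² + (-1)²) = √(2) ≈ 1.4142,  v_1 = u/||u|| ≈ (0.7071, 0, -0.7071) (||v_1|| = 1).

λ_1 = 10,  λ_2 = 9.7016,  λ_3 = 3.2984;  v_1 ≈ (0.7071, 0, -0.7071)


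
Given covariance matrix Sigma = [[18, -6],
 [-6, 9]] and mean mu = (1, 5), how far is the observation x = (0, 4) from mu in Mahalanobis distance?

Step 1 — centre the observation: (x - mu) = (-1, -1).

Step 2 — invert Sigma. det(Sigma) = 18·9 - (-6)² = 126.
  Sigma^{-1} = (1/det) · [[d, -b], [-b, a]] = [[0.0714, 0.0476],
 [0.0476, 0.1429]].

Step 3 — form the quadratic (x - mu)^T · Sigma^{-1} · (x - mu):
  Sigma^{-1} · (x - mu) = (-0.119, -0.1905).
  (x - mu)^T · [Sigma^{-1} · (x - mu)] = (-1)·(-0.119) + (-1)·(-0.1905) = 0.3095.

Step 4 — take square root: d = √(0.3095) ≈ 0.5563.

d(x, mu) = √(0.3095) ≈ 0.5563


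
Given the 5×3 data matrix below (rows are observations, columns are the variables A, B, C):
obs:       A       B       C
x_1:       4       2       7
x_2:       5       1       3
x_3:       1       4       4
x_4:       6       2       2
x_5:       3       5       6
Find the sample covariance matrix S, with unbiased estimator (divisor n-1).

Step 1 — column means:
  mean(A) = (4 + 5 + 1 + 6 + 3) / 5 = 19/5 = 3.8
  mean(B) = (2 + 1 + 4 + 2 + 5) / 5 = 14/5 = 2.8
  mean(C) = (7 + 3 + 4 + 2 + 6) / 5 = 22/5 = 4.4

Step 2 — sample covariance S[i,j] = (1/(n-1)) · Σ_k (x_{k,i} - mean_i) · (x_{k,j} - mean_j), with n-1 = 4.
  S[A,A] = ((0.2)·(0.2) + (1.2)·(1.2) + (-2.8)·(-2.8) + (2.2)·(2.2) + (-0.8)·(-0.8)) / 4 = 14.8/4 = 3.7
  S[A,B] = ((0.2)·(-0.8) + (1.2)·(-1.8) + (-2.8)·(1.2) + (2.2)·(-0.8) + (-0.8)·(2.2)) / 4 = -9.2/4 = -2.3
  S[A,C] = ((0.2)·(2.6) + (1.2)·(-1.4) + (-2.8)·(-0.4) + (2.2)·(-2.4) + (-0.8)·(1.6)) / 4 = -6.6/4 = -1.65
  S[B,B] = ((-0.8)·(-0.8) + (-1.8)·(-1.8) + (1.2)·(1.2) + (-0.8)·(-0.8) + (2.2)·(2.2)) / 4 = 10.8/4 = 2.7
  S[B,C] = ((-0.8)·(2.6) + (-1.8)·(-1.4) + (1.2)·(-0.4) + (-0.8)·(-2.4) + (2.2)·(1.6)) / 4 = 5.4/4 = 1.35
  S[C,C] = ((2.6)·(2.6) + (-1.4)·(-1.4) + (-0.4)·(-0.4) + (-2.4)·(-2.4) + (1.6)·(1.6)) / 4 = 17.2/4 = 4.3

S is symmetric (S[j,i] = S[i,j]). Assembling:

S = [[3.7, -2.3, -1.65],
 [-2.3, 2.7, 1.35],
 [-1.65, 1.35, 4.3]]


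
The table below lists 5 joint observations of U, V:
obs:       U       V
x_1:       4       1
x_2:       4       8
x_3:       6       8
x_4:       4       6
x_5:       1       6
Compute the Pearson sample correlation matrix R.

Step 1 — column means:
  mean(U) = (4 + 4 + 6 + 4 + 1) / 5 = 19/5 = 3.8
  mean(V) = (1 + 8 + 8 + 6 + 6) / 5 = 29/5 = 5.8

Step 2 — sample variances and covariances s[i,j] = (1/(n-1)) · Σ_k (x_{k,i} - mean_i) · (x_{k,j} - mean_j), with n-1 = 4:
  s[U,U] = ((0.2)·(0.2) + (0.2)·(0.2) + (2.2)·(2.2) + (0.2)·(0.2) + (-2.8)·(-2.8)) / 4 = 12.8/4 = 3.2
  s[U,V] = ((0.2)·(-4.8) + (0.2)·(2.2) + (2.2)·(2.2) + (0.2)·(0.2) + (-2.8)·(0.2)) / 4 = 3.8/4 = 0.95
  s[V,V] = ((-4.8)·(-4.8) + (2.2)·(2.2) + (2.2)·(2.2) + (0.2)·(0.2) + (0.2)·(0.2)) / 4 = 32.8/4 = 8.2
  Sample standard deviations s_i = √(s[i,i]):
  s(U) = √(3.2) = 1.7889
  s(V) = √(8.2) = 2.8636

Step 3 — r_{ij} = s_{ij} / (s_i · s_j):
  r[U,U] = 1 (diagonal).
  r[U,V] = 0.95 / (1.7889 · 2.8636) = 0.95 / 5.1225 = 0.1855
  r[V,V] = 1 (diagonal).

R is symmetric with unit diagonal. Assembling:

R = [[1, 0.1855],
 [0.1855, 1]]


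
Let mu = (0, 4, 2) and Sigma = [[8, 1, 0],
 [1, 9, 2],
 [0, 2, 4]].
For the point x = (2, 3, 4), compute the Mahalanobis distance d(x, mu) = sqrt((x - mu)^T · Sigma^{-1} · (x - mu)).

Step 1 — centre the observation: (x - mu) = (2, -1, 2).

Step 2 — invert Sigma (cofactor / det for 3×3, or solve directly):
  Sigma^{-1} = [[0.127, -0.0159, 0.0079],
 [-0.0159, 0.127, -0.0635],
 [0.0079, -0.0635, 0.2817]].

Step 3 — form the quadratic (x - mu)^T · Sigma^{-1} · (x - mu):
  Sigma^{-1} · (x - mu) = (0.2857, -0.2857, 0.6429).
  (x - mu)^T · [Sigma^{-1} · (x - mu)] = (2)·(0.2857) + (-1)·(-0.2857) + (2)·(0.6429) = 2.1429.

Step 4 — take square root: d = √(2.1429) ≈ 1.4639.

d(x, mu) = √(2.1429) ≈ 1.4639


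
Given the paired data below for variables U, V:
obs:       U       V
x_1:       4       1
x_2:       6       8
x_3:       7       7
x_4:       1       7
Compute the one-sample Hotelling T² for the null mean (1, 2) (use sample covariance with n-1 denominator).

Step 1 — sample mean vector:
  mean(U) = (4 + 6 + 7 + 1) / 4 = 18/4 = 4.5
  mean(V) = (1 + 8 + 7 + 7) / 4 = 23/4 = 5.75
  x̄ = (4.5, 5.75),  deviation x̄ - mu_0 = (4.5, 5.75) - (1, 2) = (3.5, 3.75).

Step 2 — sample covariance matrix, S[i,j] = (1/(n-1)) · Σ_k (x_{k,i} - mean_i) · (x_{k,j} - mean_j), divisor n-1 = 3:
  S[U,U] = ((-0.5)·(-0.5) + (1.5)·(1.5) + (2.5)·(2.5) + (-3.5)·(-3.5)) / 3 = 21/3 = 7
  S[U,V] = ((-0.5)·(-4.75) + (1.5)·(2.25) + (2.5)·(1.25) + (-3.5)·(1.25)) / 3 = 4.5/3 = 1.5
  S[V,V] = ((-4.75)·(-4.75) + (2.25)·(2.25) + (1.25)·(1.25) + (1.25)·(1.25)) / 3 = 30.75/3 = 10.25
  S = [[7, 1.5],
 [1.5, 10.25]].

Step 3 — invert S. det(S) = 7·10.25 - (1.5)² = 69.5.
  S^{-1} = (1/det) · [[d, -b], [-b, a]] = [[0.1475, -0.0216],
 [-0.0216, 0.1007]].

Step 4 — quadratic form (x̄ - mu_0)^T · S^{-1} · (x̄ - mu_0):
  S^{-1} · (x̄ - mu_0) = (0.4353, 0.3022),
  (x̄ - mu_0)^T · [...] = (3.5)·(0.4353) + (3.75)·(0.3022) = 2.6565.

Step 5 — scale by n: T² = 4 · 2.6565 = 10.6259.

T² ≈ 10.6259


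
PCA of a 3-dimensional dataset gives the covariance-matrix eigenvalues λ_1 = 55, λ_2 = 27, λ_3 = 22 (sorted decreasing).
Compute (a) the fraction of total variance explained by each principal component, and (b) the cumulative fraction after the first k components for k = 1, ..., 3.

Step 1 — total variance = trace(Sigma) = Σ λ_i = 55 + 27 + 22 = 104.

Step 2 — fraction explained by component i = λ_i / Σ λ:
  PC1: 55/104 = 0.5288
  PC2: 27/104 = 0.2596
  PC3: 22/104 = 0.2115

Step 3 — cumulative fraction after k components = (λ_1 + ... + λ_k) / Σ λ:
  k = 1: 55/104 = 0.5288
  k = 2: (55 + 27)/104 = 82/104 = 0.7885
  k = 3: (55 + 27 + 22)/104 = 104/104 = 1

Summary (fraction, with percent):

explained: PC1 0.5288 (52.88%), PC2 0.2596 (25.96%), PC3 0.2115 (21.15%);  cumulative: 0.5288, 0.7885, 1


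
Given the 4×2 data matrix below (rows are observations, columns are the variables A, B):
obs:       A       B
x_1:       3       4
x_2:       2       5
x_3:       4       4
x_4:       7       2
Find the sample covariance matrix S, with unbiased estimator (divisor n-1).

Step 1 — column means:
  mean(A) = (3 + 2 + 4 + 7) / 4 = 16/4 = 4
  mean(B) = (4 + 5 + 4 + 2) / 4 = 15/4 = 3.75

Step 2 — sample covariance S[i,j] = (1/(n-1)) · Σ_k (x_{k,i} - mean_i) · (x_{k,j} - mean_j), with n-1 = 3.
  S[A,A] = ((-1)·(-1) + (-2)·(-2) + (0)·(0) + (3)·(3)) / 3 = 14/3 = 4.6667
  S[A,B] = ((-1)·(0.25) + (-2)·(1.25) + (0)·(0.25) + (3)·(-1.75)) / 3 = -8/3 = -2.6667
  S[B,B] = ((0.25)·(0.25) + (1.25)·(1.25) + (0.25)·(0.25) + (-1.75)·(-1.75)) / 3 = 4.75/3 = 1.5833

S is symmetric (S[j,i] = S[i,j]). Assembling:

S = [[4.6667, -2.6667],
 [-2.6667, 1.5833]]
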